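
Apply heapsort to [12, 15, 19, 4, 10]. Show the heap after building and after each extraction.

Build heap: [19, 15, 12, 4, 10]
Extract 19: [15, 10, 12, 4, 19]
Extract 15: [12, 10, 4, 15, 19]
Extract 12: [10, 4, 12, 15, 19]
Extract 10: [4, 10, 12, 15, 19]


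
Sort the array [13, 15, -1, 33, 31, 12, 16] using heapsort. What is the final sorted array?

Build heap: [33, 31, 16, 15, 13, 12, -1]
Extract 33: [31, 15, 16, -1, 13, 12, 33]
Extract 31: [16, 15, 12, -1, 13, 31, 33]
Extract 16: [15, 13, 12, -1, 16, 31, 33]
Extract 15: [13, -1, 12, 15, 16, 31, 33]
Extract 13: [12, -1, 13, 15, 16, 31, 33]
Extract 12: [-1, 12, 13, 15, 16, 31, 33]


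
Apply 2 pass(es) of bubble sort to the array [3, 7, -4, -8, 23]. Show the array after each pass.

After pass 1: [3, -4, -8, 7, 23] (2 swaps)
After pass 2: [-4, -8, 3, 7, 23] (2 swaps)
Total swaps: 4


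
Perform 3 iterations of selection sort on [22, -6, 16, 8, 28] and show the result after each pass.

Pass 1: Select minimum -6 at index 1, swap -> [-6, 22, 16, 8, 28]
Pass 2: Select minimum 8 at index 3, swap -> [-6, 8, 16, 22, 28]
Pass 3: Select minimum 16 at index 2, swap -> [-6, 8, 16, 22, 28]


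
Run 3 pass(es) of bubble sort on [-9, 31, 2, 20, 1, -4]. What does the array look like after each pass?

After pass 1: [-9, 2, 20, 1, -4, 31] (4 swaps)
After pass 2: [-9, 2, 1, -4, 20, 31] (2 swaps)
After pass 3: [-9, 1, -4, 2, 20, 31] (2 swaps)
Total swaps: 8


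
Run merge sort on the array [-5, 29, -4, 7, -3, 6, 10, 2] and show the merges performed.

Divide and conquer:
  Merge [-5] + [29] -> [-5, 29]
  Merge [-4] + [7] -> [-4, 7]
  Merge [-5, 29] + [-4, 7] -> [-5, -4, 7, 29]
  Merge [-3] + [6] -> [-3, 6]
  Merge [10] + [2] -> [2, 10]
  Merge [-3, 6] + [2, 10] -> [-3, 2, 6, 10]
  Merge [-5, -4, 7, 29] + [-3, 2, 6, 10] -> [-5, -4, -3, 2, 6, 7, 10, 29]


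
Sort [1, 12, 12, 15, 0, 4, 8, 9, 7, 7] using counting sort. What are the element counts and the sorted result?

Count array: [1, 1, 0, 0, 1, 0, 0, 2, 1, 1, 0, 0, 2, 0, 0, 1]
(count[i] = number of elements equal to i)
Cumulative count: [1, 2, 2, 2, 3, 3, 3, 5, 6, 7, 7, 7, 9, 9, 9, 10]
Sorted: [0, 1, 4, 7, 7, 8, 9, 12, 12, 15]


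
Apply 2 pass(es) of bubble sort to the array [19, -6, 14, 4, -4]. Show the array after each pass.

After pass 1: [-6, 14, 4, -4, 19] (4 swaps)
After pass 2: [-6, 4, -4, 14, 19] (2 swaps)
Total swaps: 6


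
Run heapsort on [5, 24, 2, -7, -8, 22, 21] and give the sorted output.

Build heap: [24, 5, 22, -7, -8, 2, 21]
Extract 24: [22, 5, 21, -7, -8, 2, 24]
Extract 22: [21, 5, 2, -7, -8, 22, 24]
Extract 21: [5, -7, 2, -8, 21, 22, 24]
Extract 5: [2, -7, -8, 5, 21, 22, 24]
Extract 2: [-7, -8, 2, 5, 21, 22, 24]
Extract -7: [-8, -7, 2, 5, 21, 22, 24]


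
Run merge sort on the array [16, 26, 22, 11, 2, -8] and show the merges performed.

Divide and conquer:
  Merge [26] + [22] -> [22, 26]
  Merge [16] + [22, 26] -> [16, 22, 26]
  Merge [2] + [-8] -> [-8, 2]
  Merge [11] + [-8, 2] -> [-8, 2, 11]
  Merge [16, 22, 26] + [-8, 2, 11] -> [-8, 2, 11, 16, 22, 26]


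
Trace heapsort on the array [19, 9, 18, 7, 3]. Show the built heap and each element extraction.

Build heap: [19, 9, 18, 7, 3]
Extract 19: [18, 9, 3, 7, 19]
Extract 18: [9, 7, 3, 18, 19]
Extract 9: [7, 3, 9, 18, 19]
Extract 7: [3, 7, 9, 18, 19]


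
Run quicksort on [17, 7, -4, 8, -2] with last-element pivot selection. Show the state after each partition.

Partition 1: pivot=-2 at index 1 -> [-4, -2, 17, 8, 7]
Partition 2: pivot=7 at index 2 -> [-4, -2, 7, 8, 17]
Partition 3: pivot=17 at index 4 -> [-4, -2, 7, 8, 17]


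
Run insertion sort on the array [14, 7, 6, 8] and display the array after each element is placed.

First element 14 is already 'sorted'
Insert 7: shifted 1 elements -> [7, 14, 6, 8]
Insert 6: shifted 2 elements -> [6, 7, 14, 8]
Insert 8: shifted 1 elements -> [6, 7, 8, 14]


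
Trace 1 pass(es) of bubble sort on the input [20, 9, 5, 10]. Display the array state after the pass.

After pass 1: [9, 5, 10, 20] (3 swaps)
Total swaps: 3


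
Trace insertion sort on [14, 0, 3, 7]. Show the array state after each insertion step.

First element 14 is already 'sorted'
Insert 0: shifted 1 elements -> [0, 14, 3, 7]
Insert 3: shifted 1 elements -> [0, 3, 14, 7]
Insert 7: shifted 1 elements -> [0, 3, 7, 14]


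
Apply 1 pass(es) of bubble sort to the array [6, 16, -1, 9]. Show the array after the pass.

After pass 1: [6, -1, 9, 16] (2 swaps)
Total swaps: 2


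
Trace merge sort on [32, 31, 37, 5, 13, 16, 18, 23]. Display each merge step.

Divide and conquer:
  Merge [32] + [31] -> [31, 32]
  Merge [37] + [5] -> [5, 37]
  Merge [31, 32] + [5, 37] -> [5, 31, 32, 37]
  Merge [13] + [16] -> [13, 16]
  Merge [18] + [23] -> [18, 23]
  Merge [13, 16] + [18, 23] -> [13, 16, 18, 23]
  Merge [5, 31, 32, 37] + [13, 16, 18, 23] -> [5, 13, 16, 18, 23, 31, 32, 37]


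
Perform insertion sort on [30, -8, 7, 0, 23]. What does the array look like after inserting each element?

First element 30 is already 'sorted'
Insert -8: shifted 1 elements -> [-8, 30, 7, 0, 23]
Insert 7: shifted 1 elements -> [-8, 7, 30, 0, 23]
Insert 0: shifted 2 elements -> [-8, 0, 7, 30, 23]
Insert 23: shifted 1 elements -> [-8, 0, 7, 23, 30]


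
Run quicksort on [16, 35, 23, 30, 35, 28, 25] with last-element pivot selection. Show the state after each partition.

Partition 1: pivot=25 at index 2 -> [16, 23, 25, 30, 35, 28, 35]
Partition 2: pivot=23 at index 1 -> [16, 23, 25, 30, 35, 28, 35]
Partition 3: pivot=35 at index 6 -> [16, 23, 25, 30, 35, 28, 35]
Partition 4: pivot=28 at index 3 -> [16, 23, 25, 28, 35, 30, 35]
Partition 5: pivot=30 at index 4 -> [16, 23, 25, 28, 30, 35, 35]


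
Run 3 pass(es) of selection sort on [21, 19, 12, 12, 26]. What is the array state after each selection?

Pass 1: Select minimum 12 at index 2, swap -> [12, 19, 21, 12, 26]
Pass 2: Select minimum 12 at index 3, swap -> [12, 12, 21, 19, 26]
Pass 3: Select minimum 19 at index 3, swap -> [12, 12, 19, 21, 26]


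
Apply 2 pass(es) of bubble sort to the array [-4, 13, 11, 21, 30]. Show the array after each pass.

After pass 1: [-4, 11, 13, 21, 30] (1 swaps)
After pass 2: [-4, 11, 13, 21, 30] (0 swaps)
Total swaps: 1


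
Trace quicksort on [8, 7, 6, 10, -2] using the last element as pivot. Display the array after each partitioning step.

Partition 1: pivot=-2 at index 0 -> [-2, 7, 6, 10, 8]
Partition 2: pivot=8 at index 3 -> [-2, 7, 6, 8, 10]
Partition 3: pivot=6 at index 1 -> [-2, 6, 7, 8, 10]


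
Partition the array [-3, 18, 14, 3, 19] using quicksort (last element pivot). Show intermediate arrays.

Partition 1: pivot=19 at index 4 -> [-3, 18, 14, 3, 19]
Partition 2: pivot=3 at index 1 -> [-3, 3, 14, 18, 19]
Partition 3: pivot=18 at index 3 -> [-3, 3, 14, 18, 19]


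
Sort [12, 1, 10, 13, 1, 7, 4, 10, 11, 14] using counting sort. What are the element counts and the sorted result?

Count array: [0, 2, 0, 0, 1, 0, 0, 1, 0, 0, 2, 1, 1, 1, 1]
(count[i] = number of elements equal to i)
Cumulative count: [0, 2, 2, 2, 3, 3, 3, 4, 4, 4, 6, 7, 8, 9, 10]
Sorted: [1, 1, 4, 7, 10, 10, 11, 12, 13, 14]


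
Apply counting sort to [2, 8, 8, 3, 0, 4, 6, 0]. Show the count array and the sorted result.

Count array: [2, 0, 1, 1, 1, 0, 1, 0, 2]
(count[i] = number of elements equal to i)
Cumulative count: [2, 2, 3, 4, 5, 5, 6, 6, 8]
Sorted: [0, 0, 2, 3, 4, 6, 8, 8]


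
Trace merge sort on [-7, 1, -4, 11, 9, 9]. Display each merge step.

Divide and conquer:
  Merge [1] + [-4] -> [-4, 1]
  Merge [-7] + [-4, 1] -> [-7, -4, 1]
  Merge [9] + [9] -> [9, 9]
  Merge [11] + [9, 9] -> [9, 9, 11]
  Merge [-7, -4, 1] + [9, 9, 11] -> [-7, -4, 1, 9, 9, 11]


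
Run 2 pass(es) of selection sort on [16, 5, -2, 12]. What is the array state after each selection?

Pass 1: Select minimum -2 at index 2, swap -> [-2, 5, 16, 12]
Pass 2: Select minimum 5 at index 1, swap -> [-2, 5, 16, 12]


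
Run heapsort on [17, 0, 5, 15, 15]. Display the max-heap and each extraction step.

Build heap: [17, 15, 5, 0, 15]
Extract 17: [15, 15, 5, 0, 17]
Extract 15: [15, 0, 5, 15, 17]
Extract 15: [5, 0, 15, 15, 17]
Extract 5: [0, 5, 15, 15, 17]


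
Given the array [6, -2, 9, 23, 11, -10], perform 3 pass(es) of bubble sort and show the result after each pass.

After pass 1: [-2, 6, 9, 11, -10, 23] (3 swaps)
After pass 2: [-2, 6, 9, -10, 11, 23] (1 swaps)
After pass 3: [-2, 6, -10, 9, 11, 23] (1 swaps)
Total swaps: 5


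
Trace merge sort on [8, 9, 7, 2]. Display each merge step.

Divide and conquer:
  Merge [8] + [9] -> [8, 9]
  Merge [7] + [2] -> [2, 7]
  Merge [8, 9] + [2, 7] -> [2, 7, 8, 9]


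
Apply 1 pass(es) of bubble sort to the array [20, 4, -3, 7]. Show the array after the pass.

After pass 1: [4, -3, 7, 20] (3 swaps)
Total swaps: 3


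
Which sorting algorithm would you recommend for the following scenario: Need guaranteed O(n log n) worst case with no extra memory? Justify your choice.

Best choice: Heapsort
Reason: Heapsort is O(n log n) worst case and sorts in-place; quicksort can degrade to O(n^2)


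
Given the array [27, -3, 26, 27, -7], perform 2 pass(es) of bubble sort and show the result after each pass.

After pass 1: [-3, 26, 27, -7, 27] (3 swaps)
After pass 2: [-3, 26, -7, 27, 27] (1 swaps)
Total swaps: 4


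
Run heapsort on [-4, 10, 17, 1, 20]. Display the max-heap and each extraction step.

Build heap: [20, 10, 17, 1, -4]
Extract 20: [17, 10, -4, 1, 20]
Extract 17: [10, 1, -4, 17, 20]
Extract 10: [1, -4, 10, 17, 20]
Extract 1: [-4, 1, 10, 17, 20]


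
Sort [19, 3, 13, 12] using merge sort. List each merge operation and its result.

Divide and conquer:
  Merge [19] + [3] -> [3, 19]
  Merge [13] + [12] -> [12, 13]
  Merge [3, 19] + [12, 13] -> [3, 12, 13, 19]


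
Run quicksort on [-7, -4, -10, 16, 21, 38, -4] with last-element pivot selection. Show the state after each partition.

Partition 1: pivot=-4 at index 3 -> [-7, -4, -10, -4, 21, 38, 16]
Partition 2: pivot=-10 at index 0 -> [-10, -4, -7, -4, 21, 38, 16]
Partition 3: pivot=-7 at index 1 -> [-10, -7, -4, -4, 21, 38, 16]
Partition 4: pivot=16 at index 4 -> [-10, -7, -4, -4, 16, 38, 21]
Partition 5: pivot=21 at index 5 -> [-10, -7, -4, -4, 16, 21, 38]


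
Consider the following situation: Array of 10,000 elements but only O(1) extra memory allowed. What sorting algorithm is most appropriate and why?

Best choice: Heapsort
Reason: Heapsort rearranges the array in place using O(1) auxiliary space and still guarantees O(n log n) time; quicksort partitions in place but needs Theta(log n) stack space for recursion (O(n) in the worst case), and mergesort requires O(n) auxiliary space


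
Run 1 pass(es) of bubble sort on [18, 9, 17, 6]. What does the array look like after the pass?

After pass 1: [9, 17, 6, 18] (3 swaps)
Total swaps: 3


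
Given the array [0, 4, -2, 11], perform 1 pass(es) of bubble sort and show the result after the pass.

After pass 1: [0, -2, 4, 11] (1 swaps)
Total swaps: 1


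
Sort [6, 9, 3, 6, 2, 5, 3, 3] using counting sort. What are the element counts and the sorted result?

Count array: [0, 0, 1, 3, 0, 1, 2, 0, 0, 1]
(count[i] = number of elements equal to i)
Cumulative count: [0, 0, 1, 4, 4, 5, 7, 7, 7, 8]
Sorted: [2, 3, 3, 3, 5, 6, 6, 9]


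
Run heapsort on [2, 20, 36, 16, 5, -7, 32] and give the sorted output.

Build heap: [36, 20, 32, 16, 5, -7, 2]
Extract 36: [32, 20, 2, 16, 5, -7, 36]
Extract 32: [20, 16, 2, -7, 5, 32, 36]
Extract 20: [16, 5, 2, -7, 20, 32, 36]
Extract 16: [5, -7, 2, 16, 20, 32, 36]
Extract 5: [2, -7, 5, 16, 20, 32, 36]
Extract 2: [-7, 2, 5, 16, 20, 32, 36]


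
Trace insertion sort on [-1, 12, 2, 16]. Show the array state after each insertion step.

First element -1 is already 'sorted'
Insert 12: shifted 0 elements -> [-1, 12, 2, 16]
Insert 2: shifted 1 elements -> [-1, 2, 12, 16]
Insert 16: shifted 0 elements -> [-1, 2, 12, 16]


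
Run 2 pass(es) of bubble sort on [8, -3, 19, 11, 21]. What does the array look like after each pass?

After pass 1: [-3, 8, 11, 19, 21] (2 swaps)
After pass 2: [-3, 8, 11, 19, 21] (0 swaps)
Total swaps: 2


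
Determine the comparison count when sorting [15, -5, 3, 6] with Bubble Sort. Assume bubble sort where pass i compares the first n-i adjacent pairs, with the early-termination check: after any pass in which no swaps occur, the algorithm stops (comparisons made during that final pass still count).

Pass 1: compare adjacent pairs (0,1)..(2,3) = 3 comparison(s), 3 swap(s) -> [-5, 3, 6, 15]
Pass 2: compare adjacent pairs (0,1)..(1,2) = 2 comparison(s), 0 swap(s) -> [-5, 3, 6, 15]
No swaps in this pass, so bubble sort stops here.
Total comparisons: 3 + 2 = 5


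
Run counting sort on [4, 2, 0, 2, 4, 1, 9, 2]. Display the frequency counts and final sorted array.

Count array: [1, 1, 3, 0, 2, 0, 0, 0, 0, 1]
(count[i] = number of elements equal to i)
Cumulative count: [1, 2, 5, 5, 7, 7, 7, 7, 7, 8]
Sorted: [0, 1, 2, 2, 2, 4, 4, 9]


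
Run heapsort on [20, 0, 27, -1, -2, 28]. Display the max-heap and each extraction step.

Build heap: [28, 0, 27, -1, -2, 20]
Extract 28: [27, 0, 20, -1, -2, 28]
Extract 27: [20, 0, -2, -1, 27, 28]
Extract 20: [0, -1, -2, 20, 27, 28]
Extract 0: [-1, -2, 0, 20, 27, 28]
Extract -1: [-2, -1, 0, 20, 27, 28]


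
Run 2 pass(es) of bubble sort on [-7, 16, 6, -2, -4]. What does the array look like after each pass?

After pass 1: [-7, 6, -2, -4, 16] (3 swaps)
After pass 2: [-7, -2, -4, 6, 16] (2 swaps)
Total swaps: 5


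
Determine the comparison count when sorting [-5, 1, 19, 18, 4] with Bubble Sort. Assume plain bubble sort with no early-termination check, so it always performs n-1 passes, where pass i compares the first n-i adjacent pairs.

Pass 1: compare adjacent pairs (0,1)..(3,4) = 4 comparison(s), 2 swap(s) -> [-5, 1, 18, 4, 19]
Pass 2: compare adjacent pairs (0,1)..(2,3) = 3 comparison(s), 1 swap(s) -> [-5, 1, 4, 18, 19]
Pass 3: compare adjacent pairs (0,1)..(1,2) = 2 comparison(s), 0 swap(s) -> [-5, 1, 4, 18, 19]
Pass 4: compare adjacent pairs (0,1)..(0,1) = 1 comparison(s), 0 swap(s) -> [-5, 1, 4, 18, 19]
Total comparisons: 4 + 3 + 2 + 1 = 10


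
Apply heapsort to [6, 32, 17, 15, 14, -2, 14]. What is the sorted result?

Build heap: [32, 15, 17, 6, 14, -2, 14]
Extract 32: [17, 15, 14, 6, 14, -2, 32]
Extract 17: [15, 14, 14, 6, -2, 17, 32]
Extract 15: [14, 6, 14, -2, 15, 17, 32]
Extract 14: [14, 6, -2, 14, 15, 17, 32]
Extract 14: [6, -2, 14, 14, 15, 17, 32]
Extract 6: [-2, 6, 14, 14, 15, 17, 32]


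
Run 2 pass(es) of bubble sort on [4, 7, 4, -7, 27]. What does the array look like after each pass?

After pass 1: [4, 4, -7, 7, 27] (2 swaps)
After pass 2: [4, -7, 4, 7, 27] (1 swaps)
Total swaps: 3


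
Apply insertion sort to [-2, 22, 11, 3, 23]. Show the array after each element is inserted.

First element -2 is already 'sorted'
Insert 22: shifted 0 elements -> [-2, 22, 11, 3, 23]
Insert 11: shifted 1 elements -> [-2, 11, 22, 3, 23]
Insert 3: shifted 2 elements -> [-2, 3, 11, 22, 23]
Insert 23: shifted 0 elements -> [-2, 3, 11, 22, 23]


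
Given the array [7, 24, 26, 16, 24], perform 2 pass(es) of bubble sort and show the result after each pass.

After pass 1: [7, 24, 16, 24, 26] (2 swaps)
After pass 2: [7, 16, 24, 24, 26] (1 swaps)
Total swaps: 3


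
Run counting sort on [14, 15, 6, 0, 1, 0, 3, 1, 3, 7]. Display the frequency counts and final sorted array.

Count array: [2, 2, 0, 2, 0, 0, 1, 1, 0, 0, 0, 0, 0, 0, 1, 1]
(count[i] = number of elements equal to i)
Cumulative count: [2, 4, 4, 6, 6, 6, 7, 8, 8, 8, 8, 8, 8, 8, 9, 10]
Sorted: [0, 0, 1, 1, 3, 3, 6, 7, 14, 15]


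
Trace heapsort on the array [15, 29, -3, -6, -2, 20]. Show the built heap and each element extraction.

Build heap: [29, 15, 20, -6, -2, -3]
Extract 29: [20, 15, -3, -6, -2, 29]
Extract 20: [15, -2, -3, -6, 20, 29]
Extract 15: [-2, -6, -3, 15, 20, 29]
Extract -2: [-3, -6, -2, 15, 20, 29]
Extract -3: [-6, -3, -2, 15, 20, 29]


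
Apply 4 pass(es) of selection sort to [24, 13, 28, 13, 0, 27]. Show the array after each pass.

Pass 1: Select minimum 0 at index 4, swap -> [0, 13, 28, 13, 24, 27]
Pass 2: Select minimum 13 at index 1, swap -> [0, 13, 28, 13, 24, 27]
Pass 3: Select minimum 13 at index 3, swap -> [0, 13, 13, 28, 24, 27]
Pass 4: Select minimum 24 at index 4, swap -> [0, 13, 13, 24, 28, 27]


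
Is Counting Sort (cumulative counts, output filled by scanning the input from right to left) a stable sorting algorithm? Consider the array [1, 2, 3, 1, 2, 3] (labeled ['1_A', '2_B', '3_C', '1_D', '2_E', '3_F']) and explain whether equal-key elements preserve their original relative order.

Trace Counting Sort on the labeled array (the key is the number; the letter only tracks identity):
  Counts for values 0..3: [0, 2, 2, 2]
  Cumulative counts: [0, 2, 4, 6]
  Scan right to left: place 3_F at output index 5
  Scan right to left: place 2_E at output index 3
  Scan right to left: place 1_D at output index 1
  Scan right to left: place 3_C at output index 4
  Scan right to left: place 2_B at output index 2
  Scan right to left: place 1_A at output index 0
  Output: [1_A, 1_D, 2_B, 2_E, 3_C, 3_F]
Equal keys:
  value 1: originally 1_A, 1_D; after sorting 1_A, 1_D -> order preserved
  value 2: originally 2_B, 2_E; after sorting 2_B, 2_E -> order preserved
  value 3: originally 3_C, 3_F; after sorting 3_C, 3_F -> order preserved
All equal keys kept their original relative order. Counting Sort is stable: scanning the input right to left with decreasing cumulative counts places later duplicates at later output positions.
Answer: Stable


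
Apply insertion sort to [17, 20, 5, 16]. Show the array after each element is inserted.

First element 17 is already 'sorted'
Insert 20: shifted 0 elements -> [17, 20, 5, 16]
Insert 5: shifted 2 elements -> [5, 17, 20, 16]
Insert 16: shifted 2 elements -> [5, 16, 17, 20]


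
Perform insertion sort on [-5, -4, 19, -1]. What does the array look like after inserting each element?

First element -5 is already 'sorted'
Insert -4: shifted 0 elements -> [-5, -4, 19, -1]
Insert 19: shifted 0 elements -> [-5, -4, 19, -1]
Insert -1: shifted 1 elements -> [-5, -4, -1, 19]


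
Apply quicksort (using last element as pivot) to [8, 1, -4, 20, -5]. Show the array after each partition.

Partition 1: pivot=-5 at index 0 -> [-5, 1, -4, 20, 8]
Partition 2: pivot=8 at index 3 -> [-5, 1, -4, 8, 20]
Partition 3: pivot=-4 at index 1 -> [-5, -4, 1, 8, 20]


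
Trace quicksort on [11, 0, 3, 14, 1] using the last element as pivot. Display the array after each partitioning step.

Partition 1: pivot=1 at index 1 -> [0, 1, 3, 14, 11]
Partition 2: pivot=11 at index 3 -> [0, 1, 3, 11, 14]


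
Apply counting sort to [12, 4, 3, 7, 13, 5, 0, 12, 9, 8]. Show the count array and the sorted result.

Count array: [1, 0, 0, 1, 1, 1, 0, 1, 1, 1, 0, 0, 2, 1]
(count[i] = number of elements equal to i)
Cumulative count: [1, 1, 1, 2, 3, 4, 4, 5, 6, 7, 7, 7, 9, 10]
Sorted: [0, 3, 4, 5, 7, 8, 9, 12, 12, 13]


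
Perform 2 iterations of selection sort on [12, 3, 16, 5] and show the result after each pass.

Pass 1: Select minimum 3 at index 1, swap -> [3, 12, 16, 5]
Pass 2: Select minimum 5 at index 3, swap -> [3, 5, 16, 12]


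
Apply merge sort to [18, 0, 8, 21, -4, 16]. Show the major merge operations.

Divide and conquer:
  Merge [0] + [8] -> [0, 8]
  Merge [18] + [0, 8] -> [0, 8, 18]
  Merge [-4] + [16] -> [-4, 16]
  Merge [21] + [-4, 16] -> [-4, 16, 21]
  Merge [0, 8, 18] + [-4, 16, 21] -> [-4, 0, 8, 16, 18, 21]


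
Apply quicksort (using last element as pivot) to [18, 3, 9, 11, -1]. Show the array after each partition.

Partition 1: pivot=-1 at index 0 -> [-1, 3, 9, 11, 18]
Partition 2: pivot=18 at index 4 -> [-1, 3, 9, 11, 18]
Partition 3: pivot=11 at index 3 -> [-1, 3, 9, 11, 18]
Partition 4: pivot=9 at index 2 -> [-1, 3, 9, 11, 18]


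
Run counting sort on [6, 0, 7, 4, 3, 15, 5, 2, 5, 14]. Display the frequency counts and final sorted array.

Count array: [1, 0, 1, 1, 1, 2, 1, 1, 0, 0, 0, 0, 0, 0, 1, 1]
(count[i] = number of elements equal to i)
Cumulative count: [1, 1, 2, 3, 4, 6, 7, 8, 8, 8, 8, 8, 8, 8, 9, 10]
Sorted: [0, 2, 3, 4, 5, 5, 6, 7, 14, 15]


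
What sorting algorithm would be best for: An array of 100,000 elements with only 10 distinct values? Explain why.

Best choice: 3-way quicksort or Counting sort
Reason: 3-way (Dutch national flag) partitioning groups every copy of the pivot together, so with only d=10 distinct keys quicksort finishes in O(n log d) expected time, which is effectively linear; counting sort runs in O(n + k) where k is the size of the key range (not the number of distinct values), so it is linear when the 10 values are integers drawn from a small known range


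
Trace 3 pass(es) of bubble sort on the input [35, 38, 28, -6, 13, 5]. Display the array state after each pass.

After pass 1: [35, 28, -6, 13, 5, 38] (4 swaps)
After pass 2: [28, -6, 13, 5, 35, 38] (4 swaps)
After pass 3: [-6, 13, 5, 28, 35, 38] (3 swaps)
Total swaps: 11


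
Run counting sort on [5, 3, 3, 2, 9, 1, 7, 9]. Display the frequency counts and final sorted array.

Count array: [0, 1, 1, 2, 0, 1, 0, 1, 0, 2]
(count[i] = number of elements equal to i)
Cumulative count: [0, 1, 2, 4, 4, 5, 5, 6, 6, 8]
Sorted: [1, 2, 3, 3, 5, 7, 9, 9]


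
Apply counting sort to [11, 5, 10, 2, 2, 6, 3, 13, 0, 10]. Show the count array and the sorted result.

Count array: [1, 0, 2, 1, 0, 1, 1, 0, 0, 0, 2, 1, 0, 1]
(count[i] = number of elements equal to i)
Cumulative count: [1, 1, 3, 4, 4, 5, 6, 6, 6, 6, 8, 9, 9, 10]
Sorted: [0, 2, 2, 3, 5, 6, 10, 10, 11, 13]


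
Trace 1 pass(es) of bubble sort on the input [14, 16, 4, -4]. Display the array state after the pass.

After pass 1: [14, 4, -4, 16] (2 swaps)
Total swaps: 2


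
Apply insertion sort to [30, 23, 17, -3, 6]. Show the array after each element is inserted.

First element 30 is already 'sorted'
Insert 23: shifted 1 elements -> [23, 30, 17, -3, 6]
Insert 17: shifted 2 elements -> [17, 23, 30, -3, 6]
Insert -3: shifted 3 elements -> [-3, 17, 23, 30, 6]
Insert 6: shifted 3 elements -> [-3, 6, 17, 23, 30]


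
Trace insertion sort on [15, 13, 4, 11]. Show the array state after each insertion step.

First element 15 is already 'sorted'
Insert 13: shifted 1 elements -> [13, 15, 4, 11]
Insert 4: shifted 2 elements -> [4, 13, 15, 11]
Insert 11: shifted 2 elements -> [4, 11, 13, 15]


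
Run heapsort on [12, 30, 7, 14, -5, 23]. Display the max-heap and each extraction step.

Build heap: [30, 14, 23, 12, -5, 7]
Extract 30: [23, 14, 7, 12, -5, 30]
Extract 23: [14, 12, 7, -5, 23, 30]
Extract 14: [12, -5, 7, 14, 23, 30]
Extract 12: [7, -5, 12, 14, 23, 30]
Extract 7: [-5, 7, 12, 14, 23, 30]


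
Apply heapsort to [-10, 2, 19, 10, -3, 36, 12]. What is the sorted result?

Build heap: [36, 10, 19, 2, -3, -10, 12]
Extract 36: [19, 10, 12, 2, -3, -10, 36]
Extract 19: [12, 10, -10, 2, -3, 19, 36]
Extract 12: [10, 2, -10, -3, 12, 19, 36]
Extract 10: [2, -3, -10, 10, 12, 19, 36]
Extract 2: [-3, -10, 2, 10, 12, 19, 36]
Extract -3: [-10, -3, 2, 10, 12, 19, 36]


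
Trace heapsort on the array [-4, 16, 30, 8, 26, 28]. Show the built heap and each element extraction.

Build heap: [30, 26, 28, 8, 16, -4]
Extract 30: [28, 26, -4, 8, 16, 30]
Extract 28: [26, 16, -4, 8, 28, 30]
Extract 26: [16, 8, -4, 26, 28, 30]
Extract 16: [8, -4, 16, 26, 28, 30]
Extract 8: [-4, 8, 16, 26, 28, 30]


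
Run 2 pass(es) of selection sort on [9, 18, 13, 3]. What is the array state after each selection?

Pass 1: Select minimum 3 at index 3, swap -> [3, 18, 13, 9]
Pass 2: Select minimum 9 at index 3, swap -> [3, 9, 13, 18]


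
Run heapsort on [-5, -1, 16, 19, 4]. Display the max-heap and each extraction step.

Build heap: [19, 4, 16, -1, -5]
Extract 19: [16, 4, -5, -1, 19]
Extract 16: [4, -1, -5, 16, 19]
Extract 4: [-1, -5, 4, 16, 19]
Extract -1: [-5, -1, 4, 16, 19]


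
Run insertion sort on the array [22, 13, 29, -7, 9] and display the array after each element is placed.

First element 22 is already 'sorted'
Insert 13: shifted 1 elements -> [13, 22, 29, -7, 9]
Insert 29: shifted 0 elements -> [13, 22, 29, -7, 9]
Insert -7: shifted 3 elements -> [-7, 13, 22, 29, 9]
Insert 9: shifted 3 elements -> [-7, 9, 13, 22, 29]


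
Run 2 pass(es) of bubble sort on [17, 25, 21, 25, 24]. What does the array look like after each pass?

After pass 1: [17, 21, 25, 24, 25] (2 swaps)
After pass 2: [17, 21, 24, 25, 25] (1 swaps)
Total swaps: 3


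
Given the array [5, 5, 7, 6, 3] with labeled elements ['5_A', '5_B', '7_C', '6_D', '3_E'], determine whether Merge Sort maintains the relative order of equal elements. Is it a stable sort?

Trace Merge Sort on the labeled array (the key is the number; the letter only tracks identity):
  Merge [5_A] + [5_B] -> [5_A, 5_B]
  Merge [6_D] + [3_E] -> [3_E, 6_D]
  Merge [7_C] + [3_E, 6_D] -> [3_E, 6_D, 7_C]
  Merge [5_A, 5_B] + [3_E, 6_D, 7_C] -> [3_E, 5_A, 5_B, 6_D, 7_C]
Final order: [3_E, 5_A, 5_B, 6_D, 7_C]
Equal keys:
  value 5: originally 5_A, 5_B; after sorting 5_A, 5_B -> order preserved
All equal keys kept their original relative order. Merge Sort is stable: when the heads of the two halves are equal the merge takes from the left half first.
Answer: Stable


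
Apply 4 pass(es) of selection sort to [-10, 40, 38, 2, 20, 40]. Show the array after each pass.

Pass 1: Select minimum -10 at index 0, swap -> [-10, 40, 38, 2, 20, 40]
Pass 2: Select minimum 2 at index 3, swap -> [-10, 2, 38, 40, 20, 40]
Pass 3: Select minimum 20 at index 4, swap -> [-10, 2, 20, 40, 38, 40]
Pass 4: Select minimum 38 at index 4, swap -> [-10, 2, 20, 38, 40, 40]


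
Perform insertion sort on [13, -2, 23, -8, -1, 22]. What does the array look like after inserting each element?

First element 13 is already 'sorted'
Insert -2: shifted 1 elements -> [-2, 13, 23, -8, -1, 22]
Insert 23: shifted 0 elements -> [-2, 13, 23, -8, -1, 22]
Insert -8: shifted 3 elements -> [-8, -2, 13, 23, -1, 22]
Insert -1: shifted 2 elements -> [-8, -2, -1, 13, 23, 22]
Insert 22: shifted 1 elements -> [-8, -2, -1, 13, 22, 23]


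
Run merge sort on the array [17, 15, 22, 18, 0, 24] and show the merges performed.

Divide and conquer:
  Merge [15] + [22] -> [15, 22]
  Merge [17] + [15, 22] -> [15, 17, 22]
  Merge [0] + [24] -> [0, 24]
  Merge [18] + [0, 24] -> [0, 18, 24]
  Merge [15, 17, 22] + [0, 18, 24] -> [0, 15, 17, 18, 22, 24]


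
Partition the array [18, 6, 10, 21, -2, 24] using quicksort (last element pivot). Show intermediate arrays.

Partition 1: pivot=24 at index 5 -> [18, 6, 10, 21, -2, 24]
Partition 2: pivot=-2 at index 0 -> [-2, 6, 10, 21, 18, 24]
Partition 3: pivot=18 at index 3 -> [-2, 6, 10, 18, 21, 24]
Partition 4: pivot=10 at index 2 -> [-2, 6, 10, 18, 21, 24]


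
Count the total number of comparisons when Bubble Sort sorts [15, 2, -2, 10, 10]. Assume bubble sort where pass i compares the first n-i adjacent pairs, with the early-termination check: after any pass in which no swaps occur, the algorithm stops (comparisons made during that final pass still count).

Pass 1: compare adjacent pairs (0,1)..(3,4) = 4 comparison(s), 4 swap(s) -> [2, -2, 10, 10, 15]
Pass 2: compare adjacent pairs (0,1)..(2,3) = 3 comparison(s), 1 swap(s) -> [-2, 2, 10, 10, 15]
Pass 3: compare adjacent pairs (0,1)..(1,2) = 2 comparison(s), 0 swap(s) -> [-2, 2, 10, 10, 15]
No swaps in this pass, so bubble sort stops here.
Total comparisons: 4 + 3 + 2 = 9


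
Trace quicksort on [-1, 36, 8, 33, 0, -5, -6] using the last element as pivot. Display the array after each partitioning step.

Partition 1: pivot=-6 at index 0 -> [-6, 36, 8, 33, 0, -5, -1]
Partition 2: pivot=-1 at index 2 -> [-6, -5, -1, 33, 0, 36, 8]
Partition 3: pivot=8 at index 4 -> [-6, -5, -1, 0, 8, 36, 33]
Partition 4: pivot=33 at index 5 -> [-6, -5, -1, 0, 8, 33, 36]


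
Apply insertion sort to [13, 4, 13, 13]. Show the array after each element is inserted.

First element 13 is already 'sorted'
Insert 4: shifted 1 elements -> [4, 13, 13, 13]
Insert 13: shifted 0 elements -> [4, 13, 13, 13]
Insert 13: shifted 0 elements -> [4, 13, 13, 13]


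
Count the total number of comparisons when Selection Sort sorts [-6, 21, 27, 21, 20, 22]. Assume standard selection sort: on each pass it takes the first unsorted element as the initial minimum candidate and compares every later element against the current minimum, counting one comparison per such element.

Pass 1: scan indices 1..5 for the minimum = 5 comparison(s); min is -6, place at index 0 -> [-6, 21, 27, 21, 20, 22]
Pass 2: scan indices 2..5 for the minimum = 4 comparison(s); min is 20, place at index 1 -> [-6, 20, 27, 21, 21, 22]
Pass 3: scan indices 3..5 for the minimum = 3 comparison(s); min is 21, place at index 2 -> [-6, 20, 21, 27, 21, 22]
Pass 4: scan indices 4..5 for the minimum = 2 comparison(s); min is 21, place at index 3 -> [-6, 20, 21, 21, 27, 22]
Pass 5: scan indices 5..5 for the minimum = 1 comparison(s); min is 22, place at index 4 -> [-6, 20, 21, 21, 22, 27]
Selection sort always scans the whole unsorted suffix, so the count is (n-1) + (n-2) + ... + 1 = n(n-1)/2 = 6*5/2 = 15 regardless of the input order.
Total comparisons: 5 + 4 + 3 + 2 + 1 = 15


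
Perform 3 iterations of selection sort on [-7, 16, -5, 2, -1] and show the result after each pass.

Pass 1: Select minimum -7 at index 0, swap -> [-7, 16, -5, 2, -1]
Pass 2: Select minimum -5 at index 2, swap -> [-7, -5, 16, 2, -1]
Pass 3: Select minimum -1 at index 4, swap -> [-7, -5, -1, 2, 16]


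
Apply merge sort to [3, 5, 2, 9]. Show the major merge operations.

Divide and conquer:
  Merge [3] + [5] -> [3, 5]
  Merge [2] + [9] -> [2, 9]
  Merge [3, 5] + [2, 9] -> [2, 3, 5, 9]


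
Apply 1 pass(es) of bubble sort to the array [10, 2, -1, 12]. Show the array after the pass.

After pass 1: [2, -1, 10, 12] (2 swaps)
Total swaps: 2


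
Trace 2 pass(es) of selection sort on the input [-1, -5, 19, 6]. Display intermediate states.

Pass 1: Select minimum -5 at index 1, swap -> [-5, -1, 19, 6]
Pass 2: Select minimum -1 at index 1, swap -> [-5, -1, 19, 6]


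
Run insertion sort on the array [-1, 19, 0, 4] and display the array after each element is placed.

First element -1 is already 'sorted'
Insert 19: shifted 0 elements -> [-1, 19, 0, 4]
Insert 0: shifted 1 elements -> [-1, 0, 19, 4]
Insert 4: shifted 1 elements -> [-1, 0, 4, 19]


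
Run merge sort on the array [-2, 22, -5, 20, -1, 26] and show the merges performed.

Divide and conquer:
  Merge [22] + [-5] -> [-5, 22]
  Merge [-2] + [-5, 22] -> [-5, -2, 22]
  Merge [-1] + [26] -> [-1, 26]
  Merge [20] + [-1, 26] -> [-1, 20, 26]
  Merge [-5, -2, 22] + [-1, 20, 26] -> [-5, -2, -1, 20, 22, 26]


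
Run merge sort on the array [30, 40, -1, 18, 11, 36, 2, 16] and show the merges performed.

Divide and conquer:
  Merge [30] + [40] -> [30, 40]
  Merge [-1] + [18] -> [-1, 18]
  Merge [30, 40] + [-1, 18] -> [-1, 18, 30, 40]
  Merge [11] + [36] -> [11, 36]
  Merge [2] + [16] -> [2, 16]
  Merge [11, 36] + [2, 16] -> [2, 11, 16, 36]
  Merge [-1, 18, 30, 40] + [2, 11, 16, 36] -> [-1, 2, 11, 16, 18, 30, 36, 40]


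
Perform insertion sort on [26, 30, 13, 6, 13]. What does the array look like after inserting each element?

First element 26 is already 'sorted'
Insert 30: shifted 0 elements -> [26, 30, 13, 6, 13]
Insert 13: shifted 2 elements -> [13, 26, 30, 6, 13]
Insert 6: shifted 3 elements -> [6, 13, 26, 30, 13]
Insert 13: shifted 2 elements -> [6, 13, 13, 26, 30]


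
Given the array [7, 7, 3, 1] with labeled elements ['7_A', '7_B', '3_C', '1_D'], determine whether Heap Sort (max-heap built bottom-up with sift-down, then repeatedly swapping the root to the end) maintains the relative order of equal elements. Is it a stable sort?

Trace Heap Sort on the labeled array (the key is the number; the letter only tracks identity):
  Build max-heap: [7_A, 7_B, 3_C, 1_D]
  Swap root 7_A to index 3, re-heapify first 3 -> [7_B, 1_D, 3_C, 7_A]
  Swap root 7_B to index 2, re-heapify first 2 -> [3_C, 1_D, 7_B, 7_A]
  Swap root 3_C to index 1, re-heapify first 1 -> [1_D, 3_C, 7_B, 7_A]
Final order: [1_D, 3_C, 7_B, 7_A]
Equal keys:
  value 7: originally 7_A, 7_B; after sorting 7_B, 7_A -> order changed
Equal keys were reordered, so Heap Sort is not stable: heap construction and root-to-end swaps move elements without regard to the original order of equal keys. (One such input is enough; an unstable sort may happen to preserve order on other inputs, but it gives no guarantee.)
Answer: Not stable


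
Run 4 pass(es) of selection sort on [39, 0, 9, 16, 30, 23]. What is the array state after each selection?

Pass 1: Select minimum 0 at index 1, swap -> [0, 39, 9, 16, 30, 23]
Pass 2: Select minimum 9 at index 2, swap -> [0, 9, 39, 16, 30, 23]
Pass 3: Select minimum 16 at index 3, swap -> [0, 9, 16, 39, 30, 23]
Pass 4: Select minimum 23 at index 5, swap -> [0, 9, 16, 23, 30, 39]


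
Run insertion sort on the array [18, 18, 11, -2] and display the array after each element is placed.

First element 18 is already 'sorted'
Insert 18: shifted 0 elements -> [18, 18, 11, -2]
Insert 11: shifted 2 elements -> [11, 18, 18, -2]
Insert -2: shifted 3 elements -> [-2, 11, 18, 18]


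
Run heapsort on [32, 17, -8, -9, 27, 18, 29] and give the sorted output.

Build heap: [32, 27, 29, -9, 17, 18, -8]
Extract 32: [29, 27, 18, -9, 17, -8, 32]
Extract 29: [27, 17, 18, -9, -8, 29, 32]
Extract 27: [18, 17, -8, -9, 27, 29, 32]
Extract 18: [17, -9, -8, 18, 27, 29, 32]
Extract 17: [-8, -9, 17, 18, 27, 29, 32]
Extract -8: [-9, -8, 17, 18, 27, 29, 32]


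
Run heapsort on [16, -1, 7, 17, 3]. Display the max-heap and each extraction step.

Build heap: [17, 16, 7, -1, 3]
Extract 17: [16, 3, 7, -1, 17]
Extract 16: [7, 3, -1, 16, 17]
Extract 7: [3, -1, 7, 16, 17]
Extract 3: [-1, 3, 7, 16, 17]


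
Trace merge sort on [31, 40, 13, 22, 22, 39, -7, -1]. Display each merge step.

Divide and conquer:
  Merge [31] + [40] -> [31, 40]
  Merge [13] + [22] -> [13, 22]
  Merge [31, 40] + [13, 22] -> [13, 22, 31, 40]
  Merge [22] + [39] -> [22, 39]
  Merge [-7] + [-1] -> [-7, -1]
  Merge [22, 39] + [-7, -1] -> [-7, -1, 22, 39]
  Merge [13, 22, 31, 40] + [-7, -1, 22, 39] -> [-7, -1, 13, 22, 22, 31, 39, 40]


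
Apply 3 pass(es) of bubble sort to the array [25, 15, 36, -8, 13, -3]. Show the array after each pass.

After pass 1: [15, 25, -8, 13, -3, 36] (4 swaps)
After pass 2: [15, -8, 13, -3, 25, 36] (3 swaps)
After pass 3: [-8, 13, -3, 15, 25, 36] (3 swaps)
Total swaps: 10


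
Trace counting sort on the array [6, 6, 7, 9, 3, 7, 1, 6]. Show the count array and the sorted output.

Count array: [0, 1, 0, 1, 0, 0, 3, 2, 0, 1]
(count[i] = number of elements equal to i)
Cumulative count: [0, 1, 1, 2, 2, 2, 5, 7, 7, 8]
Sorted: [1, 3, 6, 6, 6, 7, 7, 9]


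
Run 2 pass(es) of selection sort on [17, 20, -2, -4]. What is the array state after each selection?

Pass 1: Select minimum -4 at index 3, swap -> [-4, 20, -2, 17]
Pass 2: Select minimum -2 at index 2, swap -> [-4, -2, 20, 17]


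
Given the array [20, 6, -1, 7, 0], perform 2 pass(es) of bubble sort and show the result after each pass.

After pass 1: [6, -1, 7, 0, 20] (4 swaps)
After pass 2: [-1, 6, 0, 7, 20] (2 swaps)
Total swaps: 6


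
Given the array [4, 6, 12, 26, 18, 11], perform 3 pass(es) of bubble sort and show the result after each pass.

After pass 1: [4, 6, 12, 18, 11, 26] (2 swaps)
After pass 2: [4, 6, 12, 11, 18, 26] (1 swaps)
After pass 3: [4, 6, 11, 12, 18, 26] (1 swaps)
Total swaps: 4


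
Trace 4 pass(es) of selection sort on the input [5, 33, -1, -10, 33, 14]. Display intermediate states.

Pass 1: Select minimum -10 at index 3, swap -> [-10, 33, -1, 5, 33, 14]
Pass 2: Select minimum -1 at index 2, swap -> [-10, -1, 33, 5, 33, 14]
Pass 3: Select minimum 5 at index 3, swap -> [-10, -1, 5, 33, 33, 14]
Pass 4: Select minimum 14 at index 5, swap -> [-10, -1, 5, 14, 33, 33]


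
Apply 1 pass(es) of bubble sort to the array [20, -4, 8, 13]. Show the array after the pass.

After pass 1: [-4, 8, 13, 20] (3 swaps)
Total swaps: 3


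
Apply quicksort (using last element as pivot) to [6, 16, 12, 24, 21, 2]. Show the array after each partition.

Partition 1: pivot=2 at index 0 -> [2, 16, 12, 24, 21, 6]
Partition 2: pivot=6 at index 1 -> [2, 6, 12, 24, 21, 16]
Partition 3: pivot=16 at index 3 -> [2, 6, 12, 16, 21, 24]
Partition 4: pivot=24 at index 5 -> [2, 6, 12, 16, 21, 24]


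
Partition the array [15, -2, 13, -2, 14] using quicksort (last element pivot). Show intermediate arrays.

Partition 1: pivot=14 at index 3 -> [-2, 13, -2, 14, 15]
Partition 2: pivot=-2 at index 1 -> [-2, -2, 13, 14, 15]


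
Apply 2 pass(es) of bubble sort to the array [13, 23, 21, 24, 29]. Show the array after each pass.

After pass 1: [13, 21, 23, 24, 29] (1 swaps)
After pass 2: [13, 21, 23, 24, 29] (0 swaps)
Total swaps: 1


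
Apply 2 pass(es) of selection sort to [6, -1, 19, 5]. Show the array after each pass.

Pass 1: Select minimum -1 at index 1, swap -> [-1, 6, 19, 5]
Pass 2: Select minimum 5 at index 3, swap -> [-1, 5, 19, 6]


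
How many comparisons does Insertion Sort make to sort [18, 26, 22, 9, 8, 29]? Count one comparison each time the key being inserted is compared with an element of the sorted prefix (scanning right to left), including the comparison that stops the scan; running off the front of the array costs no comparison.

Insert 26: 18 <= 26 (stop) = 1 comparison(s) -> [18, 26, 22, 9, 8, 29]
Insert 22: 26 > 22 (shift), 18 <= 22 (stop) = 2 comparison(s) -> [18, 22, 26, 9, 8, 29]
Insert 9: 26 > 9 (shift), 22 > 9 (shift), 18 > 9 (shift), reached front = 3 comparison(s) -> [9, 18, 22, 26, 8, 29]
Insert 8: 26 > 8 (shift), 22 > 8 (shift), 18 > 8 (shift), 9 > 8 (shift), reached front = 4 comparison(s) -> [8, 9, 18, 22, 26, 29]
Insert 29: 26 <= 29 (stop) = 1 comparison(s) -> [8, 9, 18, 22, 26, 29]
Total comparisons: 1 + 2 + 3 + 4 + 1 = 11


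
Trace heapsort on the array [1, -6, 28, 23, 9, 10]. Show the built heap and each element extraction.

Build heap: [28, 23, 10, -6, 9, 1]
Extract 28: [23, 9, 10, -6, 1, 28]
Extract 23: [10, 9, 1, -6, 23, 28]
Extract 10: [9, -6, 1, 10, 23, 28]
Extract 9: [1, -6, 9, 10, 23, 28]
Extract 1: [-6, 1, 9, 10, 23, 28]


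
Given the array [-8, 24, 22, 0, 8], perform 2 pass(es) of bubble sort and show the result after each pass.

After pass 1: [-8, 22, 0, 8, 24] (3 swaps)
After pass 2: [-8, 0, 8, 22, 24] (2 swaps)
Total swaps: 5


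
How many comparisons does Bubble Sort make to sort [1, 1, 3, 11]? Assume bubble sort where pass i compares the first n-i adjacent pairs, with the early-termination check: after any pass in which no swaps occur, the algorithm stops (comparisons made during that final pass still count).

Pass 1: compare adjacent pairs (0,1)..(2,3) = 3 comparison(s), 0 swap(s) -> [1, 1, 3, 11]
No swaps in this pass, so bubble sort stops here.
Total comparisons: 3 = 3


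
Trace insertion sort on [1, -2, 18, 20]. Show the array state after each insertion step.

First element 1 is already 'sorted'
Insert -2: shifted 1 elements -> [-2, 1, 18, 20]
Insert 18: shifted 0 elements -> [-2, 1, 18, 20]
Insert 20: shifted 0 elements -> [-2, 1, 18, 20]


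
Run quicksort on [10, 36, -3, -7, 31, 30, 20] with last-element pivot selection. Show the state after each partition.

Partition 1: pivot=20 at index 3 -> [10, -3, -7, 20, 31, 30, 36]
Partition 2: pivot=-7 at index 0 -> [-7, -3, 10, 20, 31, 30, 36]
Partition 3: pivot=10 at index 2 -> [-7, -3, 10, 20, 31, 30, 36]
Partition 4: pivot=36 at index 6 -> [-7, -3, 10, 20, 31, 30, 36]
Partition 5: pivot=30 at index 4 -> [-7, -3, 10, 20, 30, 31, 36]


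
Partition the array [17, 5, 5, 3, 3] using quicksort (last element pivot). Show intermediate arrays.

Partition 1: pivot=3 at index 1 -> [3, 3, 5, 17, 5]
Partition 2: pivot=5 at index 3 -> [3, 3, 5, 5, 17]
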